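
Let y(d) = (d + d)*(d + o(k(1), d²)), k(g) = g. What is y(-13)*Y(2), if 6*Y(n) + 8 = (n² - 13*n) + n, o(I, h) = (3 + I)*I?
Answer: -1092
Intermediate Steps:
o(I, h) = I*(3 + I)
Y(n) = -4/3 - 2*n + n²/6 (Y(n) = -4/3 + ((n² - 13*n) + n)/6 = -4/3 + (n² - 12*n)/6 = -4/3 + (-2*n + n²/6) = -4/3 - 2*n + n²/6)
y(d) = 2*d*(4 + d) (y(d) = (d + d)*(d + 1*(3 + 1)) = (2*d)*(d + 1*4) = (2*d)*(d + 4) = (2*d)*(4 + d) = 2*d*(4 + d))
y(-13)*Y(2) = (2*(-13)*(4 - 13))*(-4/3 - 2*2 + (⅙)*2²) = (2*(-13)*(-9))*(-4/3 - 4 + (⅙)*4) = 234*(-4/3 - 4 + ⅔) = 234*(-14/3) = -1092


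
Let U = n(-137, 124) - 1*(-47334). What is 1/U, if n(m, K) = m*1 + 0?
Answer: 1/47197 ≈ 2.1188e-5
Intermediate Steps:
n(m, K) = m (n(m, K) = m + 0 = m)
U = 47197 (U = -137 - 1*(-47334) = -137 + 47334 = 47197)
1/U = 1/47197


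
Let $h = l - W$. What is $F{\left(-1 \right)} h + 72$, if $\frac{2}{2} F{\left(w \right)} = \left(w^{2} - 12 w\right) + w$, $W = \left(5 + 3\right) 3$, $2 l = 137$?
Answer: $606$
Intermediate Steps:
$l = \frac{137}{2}$ ($l = \frac{1}{2} \cdot 137 = \frac{137}{2} \approx 68.5$)
$W = 24$ ($W = 8 \cdot 3 = 24$)
$h = \frac{89}{2}$ ($h = \frac{137}{2} - 24 = \frac{89}{2} \approx 44.5$)
$F{\left(w \right)} = w^{2} - 11 w$ ($F{\left(w \right)} = \left(w^{2} - 12 w\right) + w = w^{2} - 11 w$)
$F{\left(-1 \right)} h + 72 = - (-11 - 1) \frac{89}{2} + 72 = \left(-1\right) \left(-12\right) \frac{89}{2} + 72 = 12 \cdot \frac{89}{2} + 72 = 534 + 72 = 606$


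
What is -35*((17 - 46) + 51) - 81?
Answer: -851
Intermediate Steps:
-35*((17 - 46) + 51) - 81 = -35*(-29 + 51) - 81 = -35*22 - 81 = -770 - 81 = -851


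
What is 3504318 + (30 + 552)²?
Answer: 3843042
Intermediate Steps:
3504318 + (30 + 552)² = 3504318 + 582² = 3504318 + 338724 = 3843042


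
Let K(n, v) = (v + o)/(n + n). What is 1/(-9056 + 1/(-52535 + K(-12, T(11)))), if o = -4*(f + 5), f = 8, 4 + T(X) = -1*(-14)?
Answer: -210133/1902964452 ≈ -0.00011042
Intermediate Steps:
T(X) = 10 (T(X) = -4 - 1*(-14) = -4 + 14 = 10)
o = -52 (o = -4*(8 + 5) = -4*13 = -52)
K(n, v) = (-52 + v)/(2*n) (K(n, v) = (v - 52)/(n + n) = (-52 + v)/((2*n)) = (-52 + v)*(1/(2*n)) = (-52 + v)/(2*n))
1/(-9056 + 1/(-52535 + K(-12, T(11)))) = 1/(-9056 + 1/(-52535 + (½)*(-52 + 10)/(-12))) = 1/(-9056 + 1/(-52535 + (½)*(-1/12)*(-42))) = 1/(-9056 + 1/(-52535 + 7/4)) = 1/(-9056 + 1/(-210133/4)) = 1/(-9056 - 4/210133) = 1/(-1902964452/210133) = -210133/1902964452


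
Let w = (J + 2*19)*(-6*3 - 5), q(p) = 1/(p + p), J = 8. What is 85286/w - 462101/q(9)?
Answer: -4400168365/529 ≈ -8.3179e+6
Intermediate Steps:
q(p) = 1/(2*p)
w = -1058 (w = (8 + 2*19)*(-6*3 - 5) = (8 + 38)*(-18 - 5) = 46*(-23) = -1058)
85286/w - 462101/q(9) = 85286/(-1058) - 462101/((1/2)/9) = 85286*(-1/1058) - 462101/((1/2)*(1/9)) = -42643/529 - 462101/1/18 = -42643/529 - 462101*18 = -42643/529 - 8317818 = -4400168365/529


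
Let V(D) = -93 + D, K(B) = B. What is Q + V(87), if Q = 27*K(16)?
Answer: 426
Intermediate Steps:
Q = 432 (Q = 27*16 = 432)
Q + V(87) = 432 + (-93 + 87) = 432 - 6 = 426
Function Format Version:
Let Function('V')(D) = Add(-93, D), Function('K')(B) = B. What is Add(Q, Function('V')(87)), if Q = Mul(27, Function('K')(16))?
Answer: 426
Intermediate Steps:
Q = 432 (Q = Mul(27, 16) = 432)
Add(Q, Function('V')(87)) = Add(432, Add(-93, 87)) = Add(432, -6) = 426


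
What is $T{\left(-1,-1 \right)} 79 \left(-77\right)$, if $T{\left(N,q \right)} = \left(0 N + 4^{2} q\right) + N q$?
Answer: $91245$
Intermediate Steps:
$T{\left(N,q \right)} = 16 q + N q$ ($T{\left(N,q \right)} = \left(0 + 16 q\right) + N q = 16 q + N q$)
$T{\left(-1,-1 \right)} 79 \left(-77\right) = - (16 - 1) 79 \left(-77\right) = \left(-1\right) 15 \cdot 79 \left(-77\right) = \left(-15\right) 79 \left(-77\right) = \left(-1185\right) \left(-77\right) = 91245$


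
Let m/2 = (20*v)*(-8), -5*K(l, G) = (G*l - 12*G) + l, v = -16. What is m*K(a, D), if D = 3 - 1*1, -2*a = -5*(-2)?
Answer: 39936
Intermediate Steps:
a = -5 (a = -(-5)*(-2)/2 = -½*10 = -5)
D = 2 (D = 3 - 1 = 2)
K(l, G) = -l/5 + 12*G/5 - G*l/5 (K(l, G) = -((G*l - 12*G) + l)/5 = -((-12*G + G*l) + l)/5 = -(l - 12*G + G*l)/5 = -l/5 + 12*G/5 - G*l/5)
m = 5120 (m = 2*((20*(-16))*(-8)) = 2*(-320*(-8)) = 2*2560 = 5120)
m*K(a, D) = 5120*(-⅕*(-5) + (12/5)*2 - ⅕*2*(-5)) = 5120*(1 + 24/5 + 2) = 5120*(39/5) = 39936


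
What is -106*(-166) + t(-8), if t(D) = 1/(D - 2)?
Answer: 175959/10 ≈ 17596.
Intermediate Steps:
t(D) = 1/(-2 + D)
-106*(-166) + t(-8) = -106*(-166) + 1/(-2 - 8) = 17596 + 1/(-10) = 17596 - 1/10 = 175959/10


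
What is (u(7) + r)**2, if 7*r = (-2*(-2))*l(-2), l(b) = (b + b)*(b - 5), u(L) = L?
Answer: 529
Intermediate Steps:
l(b) = 2*b*(-5 + b) (l(b) = (2*b)*(-5 + b) = 2*b*(-5 + b))
r = 16 (r = ((-2*(-2))*(2*(-2)*(-5 - 2)))/7 = (4*(2*(-2)*(-7)))/7 = (4*28)/7 = (1/7)*112 = 16)
(u(7) + r)**2 = (7 + 16)**2 = 23**2 = 529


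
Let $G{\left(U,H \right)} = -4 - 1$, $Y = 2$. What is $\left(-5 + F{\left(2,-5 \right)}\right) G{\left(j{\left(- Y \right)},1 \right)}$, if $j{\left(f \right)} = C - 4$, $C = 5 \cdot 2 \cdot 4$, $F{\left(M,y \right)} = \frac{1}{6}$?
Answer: $\frac{145}{6} \approx 24.167$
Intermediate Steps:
$F{\left(M,y \right)} = \frac{1}{6}$
$C = 40$ ($C = 10 \cdot 4 = 40$)
$j{\left(f \right)} = 36$ ($j{\left(f \right)} = 40 - 4 = 36$)
$G{\left(U,H \right)} = -5$ ($G{\left(U,H \right)} = -4 - 1 = -5$)
$\left(-5 + F{\left(2,-5 \right)}\right) G{\left(j{\left(- Y \right)},1 \right)} = \left(-5 + \frac{1}{6}\right) \left(-5\right) = \left(- \frac{29}{6}\right) \left(-5\right) = \frac{145}{6}$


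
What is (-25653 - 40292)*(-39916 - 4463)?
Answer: 2926573155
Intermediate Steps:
(-25653 - 40292)*(-39916 - 4463) = -65945*(-44379) = 2926573155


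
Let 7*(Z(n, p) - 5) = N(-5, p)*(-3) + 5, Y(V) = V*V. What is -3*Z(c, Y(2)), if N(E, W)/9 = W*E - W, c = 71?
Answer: -2064/7 ≈ -294.86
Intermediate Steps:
N(E, W) = -9*W + 9*E*W (N(E, W) = 9*(W*E - W) = 9*(E*W - W) = 9*(-W + E*W) = -9*W + 9*E*W)
Y(V) = V**2
Z(n, p) = 40/7 + 162*p/7 (Z(n, p) = 5 + ((9*p*(-1 - 5))*(-3) + 5)/7 = 5 + ((9*p*(-6))*(-3) + 5)/7 = 5 + (-54*p*(-3) + 5)/7 = 5 + (162*p + 5)/7 = 5 + (5 + 162*p)/7 = 5 + (5/7 + 162*p/7) = 40/7 + 162*p/7)
-3*Z(c, Y(2)) = -3*(40/7 + (162/7)*2**2) = -3*(40/7 + (162/7)*4) = -3*(40/7 + 648/7) = -3*688/7 = -2064/7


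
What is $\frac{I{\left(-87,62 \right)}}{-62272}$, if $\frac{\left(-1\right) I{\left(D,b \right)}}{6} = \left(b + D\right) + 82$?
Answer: $\frac{171}{31136} \approx 0.005492$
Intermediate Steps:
$I{\left(D,b \right)} = -492 - 6 D - 6 b$ ($I{\left(D,b \right)} = - 6 \left(\left(b + D\right) + 82\right) = - 6 \left(\left(D + b\right) + 82\right) = - 6 \left(82 + D + b\right) = -492 - 6 D - 6 b$)
$\frac{I{\left(-87,62 \right)}}{-62272} = \frac{-492 - -522 - 372}{-62272} = \left(-492 + 522 - 372\right) \left(- \frac{1}{62272}\right) = \left(-342\right) \left(- \frac{1}{62272}\right) = \frac{171}{31136}$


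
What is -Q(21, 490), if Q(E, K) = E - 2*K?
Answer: 959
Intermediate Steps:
Q(E, K) = E - 2*K
-Q(21, 490) = -(21 - 2*490) = -(21 - 980) = -1*(-959) = 959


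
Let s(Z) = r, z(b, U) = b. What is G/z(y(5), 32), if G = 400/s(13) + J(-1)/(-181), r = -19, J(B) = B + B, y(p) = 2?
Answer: -36181/3439 ≈ -10.521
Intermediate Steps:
J(B) = 2*B
s(Z) = -19
G = -72362/3439 (G = 400/(-19) + (2*(-1))/(-181) = 400*(-1/19) - 2*(-1/181) = -400/19 + 2/181 = -72362/3439 ≈ -21.042)
G/z(y(5), 32) = -72362/3439/2 = -72362/3439*½ = -36181/3439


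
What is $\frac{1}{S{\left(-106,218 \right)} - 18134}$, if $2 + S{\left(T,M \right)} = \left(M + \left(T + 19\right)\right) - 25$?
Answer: $- \frac{1}{18030} \approx -5.5463 \cdot 10^{-5}$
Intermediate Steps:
$S{\left(T,M \right)} = -8 + M + T$ ($S{\left(T,M \right)} = -2 - \left(6 - M - T\right) = -2 + \left(-6 + M + T\right) = -8 + M + T$)
$\frac{1}{S{\left(-106,218 \right)} - 18134} = \frac{1}{\left(-8 + 218 - 106\right) - 18134} = \frac{1}{104 - 18134} = \frac{1}{-18030} = - \frac{1}{18030}$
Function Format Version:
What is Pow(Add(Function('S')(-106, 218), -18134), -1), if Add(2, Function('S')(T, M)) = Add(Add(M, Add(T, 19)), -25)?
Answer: Rational(-1, 18030) ≈ -5.5463e-5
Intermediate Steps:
Function('S')(T, M) = Add(-8, M, T) (Function('S')(T, M) = Add(-2, Add(Add(M, Add(T, 19)), -25)) = Add(-2, Add(Add(M, Add(19, T)), -25)) = Add(-2, Add(Add(19, M, T), -25)) = Add(-2, Add(-6, M, T)) = Add(-8, M, T))
Pow(Add(Function('S')(-106, 218), -18134), -1) = Pow(Add(Add(-8, 218, -106), -18134), -1) = Pow(Add(104, -18134), -1) = Pow(-18030, -1) = Rational(-1, 18030)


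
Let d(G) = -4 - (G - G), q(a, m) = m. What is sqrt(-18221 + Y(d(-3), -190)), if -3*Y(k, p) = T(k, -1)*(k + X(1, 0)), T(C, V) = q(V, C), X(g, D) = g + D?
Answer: 135*I ≈ 135.0*I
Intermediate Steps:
X(g, D) = D + g
T(C, V) = C
d(G) = -4 (d(G) = -4 - 1*0 = -4 + 0 = -4)
Y(k, p) = -k*(1 + k)/3 (Y(k, p) = -k*(k + (0 + 1))/3 = -k*(k + 1)/3 = -k*(1 + k)/3)
sqrt(-18221 + Y(d(-3), -190)) = sqrt(-18221 - 1/3*(-4)*(1 - 4)) = sqrt(-18221 - 1/3*(-4)*(-3)) = sqrt(-18221 - 4) = sqrt(-18225) = 135*I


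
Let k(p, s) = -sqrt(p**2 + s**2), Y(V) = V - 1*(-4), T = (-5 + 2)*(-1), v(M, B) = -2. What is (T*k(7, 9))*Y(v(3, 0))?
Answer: -6*sqrt(130) ≈ -68.411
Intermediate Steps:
T = 3 (T = -3*(-1) = 3)
Y(V) = 4 + V (Y(V) = V + 4 = 4 + V)
(T*k(7, 9))*Y(v(3, 0)) = (3*(-sqrt(7**2 + 9**2)))*(4 - 2) = (3*(-sqrt(49 + 81)))*2 = (3*(-sqrt(130)))*2 = -3*sqrt(130)*2 = -6*sqrt(130)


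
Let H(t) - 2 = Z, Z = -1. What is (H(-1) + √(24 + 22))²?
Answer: (1 + √46)² ≈ 60.565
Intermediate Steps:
H(t) = 1 (H(t) = 2 - 1 = 1)
(H(-1) + √(24 + 22))² = (1 + √(24 + 22))² = (1 + √46)²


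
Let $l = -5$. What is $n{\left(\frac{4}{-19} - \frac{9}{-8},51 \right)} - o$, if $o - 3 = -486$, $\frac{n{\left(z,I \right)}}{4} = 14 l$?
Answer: $203$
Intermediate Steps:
$n{\left(z,I \right)} = -280$ ($n{\left(z,I \right)} = 4 \cdot 14 \left(-5\right) = 4 \left(-70\right) = -280$)
$o = -483$ ($o = 3 - 486 = -483$)
$n{\left(\frac{4}{-19} - \frac{9}{-8},51 \right)} - o = -280 - -483 = -280 + 483 = 203$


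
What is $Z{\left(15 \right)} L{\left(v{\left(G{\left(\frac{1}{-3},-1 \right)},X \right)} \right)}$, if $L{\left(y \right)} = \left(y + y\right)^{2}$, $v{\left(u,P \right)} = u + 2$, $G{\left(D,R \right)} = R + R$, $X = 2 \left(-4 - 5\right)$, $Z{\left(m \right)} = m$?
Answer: $0$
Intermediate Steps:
$X = -18$ ($X = 2 \left(-9\right) = -18$)
$G{\left(D,R \right)} = 2 R$
$v{\left(u,P \right)} = 2 + u$
$L{\left(y \right)} = 4 y^{2}$ ($L{\left(y \right)} = \left(2 y\right)^{2} = 4 y^{2}$)
$Z{\left(15 \right)} L{\left(v{\left(G{\left(\frac{1}{-3},-1 \right)},X \right)} \right)} = 15 \cdot 4 \left(2 + 2 \left(-1\right)\right)^{2} = 15 \cdot 4 \left(2 - 2\right)^{2} = 15 \cdot 4 \cdot 0^{2} = 15 \cdot 4 \cdot 0 = 15 \cdot 0 = 0$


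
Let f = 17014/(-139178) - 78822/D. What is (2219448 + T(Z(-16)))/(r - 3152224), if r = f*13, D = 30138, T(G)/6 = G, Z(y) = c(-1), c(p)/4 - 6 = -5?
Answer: -9946237875528/14126388491335 ≈ -0.70409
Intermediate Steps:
c(p) = 4 (c(p) = 24 + 4*(-5) = 24 - 20 = 4)
Z(y) = 4
T(G) = 6*G
f = -956921354/349545547 (f = 17014/(-139178) - 78822/30138 = 17014*(-1/139178) - 78822*1/30138 = -8507/69589 - 13137/5023 = -956921354/349545547 ≈ -2.7376)
r = -956921354/26888119 (r = -956921354/349545547*13 = -956921354/26888119 ≈ -35.589)
(2219448 + T(Z(-16)))/(r - 3152224) = (2219448 + 6*4)/(-956921354/26888119 - 3152224) = (2219448 + 24)/(-84758330948010/26888119) = 2219472*(-26888119/84758330948010) = -9946237875528/14126388491335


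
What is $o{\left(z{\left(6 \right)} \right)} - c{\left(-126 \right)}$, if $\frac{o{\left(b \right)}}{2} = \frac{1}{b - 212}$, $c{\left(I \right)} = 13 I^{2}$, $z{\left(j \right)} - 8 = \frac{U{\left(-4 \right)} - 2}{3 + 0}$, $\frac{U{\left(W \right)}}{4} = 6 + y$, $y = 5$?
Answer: $- \frac{19606861}{95} \approx -2.0639 \cdot 10^{5}$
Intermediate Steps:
$U{\left(W \right)} = 44$ ($U{\left(W \right)} = 4 \left(6 + 5\right) = 4 \cdot 11 = 44$)
$z{\left(j \right)} = 22$ ($z{\left(j \right)} = 8 + \frac{44 - 2}{3 + 0} = 8 + \frac{42}{3} = 8 + 42 \cdot \frac{1}{3} = 8 + 14 = 22$)
$o{\left(b \right)} = \frac{2}{-212 + b}$ ($o{\left(b \right)} = \frac{2}{b - 212} = \frac{2}{-212 + b}$)
$o{\left(z{\left(6 \right)} \right)} - c{\left(-126 \right)} = \frac{2}{-212 + 22} - 13 \left(-126\right)^{2} = \frac{2}{-190} - 13 \cdot 15876 = 2 \left(- \frac{1}{190}\right) - 206388 = - \frac{1}{95} - 206388 = - \frac{19606861}{95}$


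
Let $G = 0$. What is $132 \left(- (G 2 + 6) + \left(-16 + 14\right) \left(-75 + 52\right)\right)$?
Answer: $5280$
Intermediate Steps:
$132 \left(- (G 2 + 6) + \left(-16 + 14\right) \left(-75 + 52\right)\right) = 132 \left(- (0 \cdot 2 + 6) + \left(-16 + 14\right) \left(-75 + 52\right)\right) = 132 \left(- (0 + 6) - -46\right) = 132 \left(\left(-1\right) 6 + 46\right) = 132 \left(-6 + 46\right) = 132 \cdot 40 = 5280$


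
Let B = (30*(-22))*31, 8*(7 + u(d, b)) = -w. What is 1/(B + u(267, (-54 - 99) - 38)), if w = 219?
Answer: -8/163955 ≈ -4.8794e-5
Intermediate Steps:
u(d, b) = -275/8 (u(d, b) = -7 + (-1*219)/8 = -7 + (1/8)*(-219) = -7 - 219/8 = -275/8)
B = -20460 (B = -660*31 = -20460)
1/(B + u(267, (-54 - 99) - 38)) = 1/(-20460 - 275/8) = 1/(-163955/8) = -8/163955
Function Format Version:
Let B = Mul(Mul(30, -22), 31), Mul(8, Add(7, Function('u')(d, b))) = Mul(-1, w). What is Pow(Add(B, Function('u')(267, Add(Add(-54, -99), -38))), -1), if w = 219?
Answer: Rational(-8, 163955) ≈ -4.8794e-5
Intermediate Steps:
Function('u')(d, b) = Rational(-275, 8) (Function('u')(d, b) = Add(-7, Mul(Rational(1, 8), Mul(-1, 219))) = Add(-7, Mul(Rational(1, 8), -219)) = Add(-7, Rational(-219, 8)) = Rational(-275, 8))
B = -20460 (B = Mul(-660, 31) = -20460)
Pow(Add(B, Function('u')(267, Add(Add(-54, -99), -38))), -1) = Pow(Add(-20460, Rational(-275, 8)), -1) = Pow(Rational(-163955, 8), -1) = Rational(-8, 163955)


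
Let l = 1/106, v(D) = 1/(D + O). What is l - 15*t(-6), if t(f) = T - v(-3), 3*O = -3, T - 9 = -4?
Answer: -16693/212 ≈ -78.741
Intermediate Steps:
T = 5 (T = 9 - 4 = 5)
O = -1 (O = (1/3)*(-3) = -1)
v(D) = 1/(-1 + D) (v(D) = 1/(D - 1) = 1/(-1 + D))
l = 1/106 ≈ 0.0094340
t(f) = 21/4 (t(f) = 5 - 1/(-1 - 3) = 5 - 1/(-4) = 5 - 1*(-1/4) = 5 + 1/4 = 21/4)
l - 15*t(-6) = 1/106 - 15*21/4 = 1/106 - 315/4 = -16693/212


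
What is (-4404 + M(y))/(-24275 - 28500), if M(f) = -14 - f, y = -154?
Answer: 4264/52775 ≈ 0.080796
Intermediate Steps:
(-4404 + M(y))/(-24275 - 28500) = (-4404 + (-14 - 1*(-154)))/(-24275 - 28500) = (-4404 + (-14 + 154))/(-52775) = (-4404 + 140)*(-1/52775) = -4264*(-1/52775) = 4264/52775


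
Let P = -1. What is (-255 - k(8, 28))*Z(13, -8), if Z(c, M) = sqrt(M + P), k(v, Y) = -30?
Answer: -675*I ≈ -675.0*I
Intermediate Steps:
Z(c, M) = sqrt(-1 + M) (Z(c, M) = sqrt(M - 1) = sqrt(-1 + M))
(-255 - k(8, 28))*Z(13, -8) = (-255 - 1*(-30))*sqrt(-1 - 8) = (-255 + 30)*sqrt(-9) = -675*I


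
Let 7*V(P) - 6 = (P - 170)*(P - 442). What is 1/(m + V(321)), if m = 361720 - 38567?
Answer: 7/2243806 ≈ 3.1197e-6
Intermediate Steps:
m = 323153
V(P) = 6/7 + (-442 + P)*(-170 + P)/7 (V(P) = 6/7 + ((P - 170)*(P - 442))/7 = 6/7 + ((-170 + P)*(-442 + P))/7 = 6/7 + ((-442 + P)*(-170 + P))/7 = 6/7 + (-442 + P)*(-170 + P)/7)
1/(m + V(321)) = 1/(323153 + (75146/7 - 612/7*321 + (⅐)*321²)) = 1/(323153 + (75146/7 - 196452/7 + (⅐)*103041)) = 1/(323153 + (75146/7 - 196452/7 + 103041/7)) = 1/(323153 - 18265/7) = 1/(2243806/7) = 7/2243806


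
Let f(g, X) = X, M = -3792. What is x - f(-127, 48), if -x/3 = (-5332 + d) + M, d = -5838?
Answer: 44838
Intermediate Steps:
x = 44886 (x = -3*((-5332 - 5838) - 3792) = -3*(-11170 - 3792) = -3*(-14962) = 44886)
x - f(-127, 48) = 44886 - 1*48 = 44886 - 48 = 44838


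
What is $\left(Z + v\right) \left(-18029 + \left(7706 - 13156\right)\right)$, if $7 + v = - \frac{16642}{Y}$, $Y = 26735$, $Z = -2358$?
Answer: $\frac{1484927406243}{26735} \approx 5.5542 \cdot 10^{7}$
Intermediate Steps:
$v = - \frac{203787}{26735}$ ($v = -7 - \frac{16642}{26735} = - \frac{203787}{26735} \approx -7.6225$)
$\left(Z + v\right) \left(-18029 + \left(7706 - 13156\right)\right) = \left(-2358 - \frac{203787}{26735}\right) \left(-18029 + \left(7706 - 13156\right)\right) = - \frac{63244917 \left(-18029 + \left(7706 - 13156\right)\right)}{26735} = - \frac{63244917 \left(-18029 - 5450\right)}{26735} = \left(- \frac{63244917}{26735}\right) \left(-23479\right) = \frac{1484927406243}{26735}$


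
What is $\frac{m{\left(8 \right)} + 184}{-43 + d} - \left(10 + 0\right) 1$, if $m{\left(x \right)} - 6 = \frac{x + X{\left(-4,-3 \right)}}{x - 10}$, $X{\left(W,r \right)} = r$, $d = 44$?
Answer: $\frac{355}{2} \approx 177.5$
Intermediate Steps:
$m{\left(x \right)} = 6 + \frac{-3 + x}{-10 + x}$ ($m{\left(x \right)} = 6 + \frac{x - 3}{x - 10} = 6 + \frac{-3 + x}{-10 + x}$)
$\frac{m{\left(8 \right)} + 184}{-43 + d} - \left(10 + 0\right) 1 = \frac{\frac{7 \left(-9 + 8\right)}{-10 + 8} + 184}{-43 + 44} - \left(10 + 0\right) 1 = \frac{7 \frac{1}{-2} \left(-1\right) + 184}{1} - 10 \cdot 1 = \left(7 \left(- \frac{1}{2}\right) \left(-1\right) + 184\right) 1 - 10 = \left(\frac{7}{2} + 184\right) 1 - 10 = \frac{375}{2} \cdot 1 - 10 = \frac{375}{2} - 10 = \frac{355}{2}$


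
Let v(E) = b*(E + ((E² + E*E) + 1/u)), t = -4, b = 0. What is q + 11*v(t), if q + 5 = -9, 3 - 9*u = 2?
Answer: -14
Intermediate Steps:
u = ⅑ (u = ⅓ - ⅑*2 = ⅓ - 2/9 = ⅑ ≈ 0.11111)
q = -14 (q = -5 - 9 = -14)
v(E) = 0 (v(E) = 0*(E + ((E² + E*E) + 1/(⅑))) = 0*(E + ((E² + E²) + 9)) = 0*(E + (2*E² + 9)) = 0*(E + (9 + 2*E²)) = 0*(9 + E + 2*E²) = 0)
q + 11*v(t) = -14 + 11*0 = -14 + 0 = -14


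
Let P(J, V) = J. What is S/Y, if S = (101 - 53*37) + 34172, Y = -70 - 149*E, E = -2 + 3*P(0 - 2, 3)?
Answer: 16156/561 ≈ 28.799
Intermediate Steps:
E = -8 (E = -2 + 3*(0 - 2) = -2 + 3*(-2) = -2 - 6 = -8)
Y = 1122 (Y = -70 - 149*(-8) = -70 + 1192 = 1122)
S = 32312 (S = (101 - 1961) + 34172 = -1860 + 34172 = 32312)
S/Y = 32312/1122 = 32312*(1/1122) = 16156/561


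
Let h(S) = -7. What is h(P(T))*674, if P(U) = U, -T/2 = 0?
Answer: -4718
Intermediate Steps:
T = 0 (T = -2*0 = 0)
h(P(T))*674 = -7*674 = -4718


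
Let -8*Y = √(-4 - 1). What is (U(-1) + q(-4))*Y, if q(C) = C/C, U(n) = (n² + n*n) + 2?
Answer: -5*I*√5/8 ≈ -1.3975*I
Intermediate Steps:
U(n) = 2 + 2*n² (U(n) = (n² + n²) + 2 = 2*n² + 2 = 2 + 2*n²)
q(C) = 1
Y = -I*√5/8 (Y = -√(-4 - 1)/8 = -I*√5/8 ≈ -0.27951*I)
(U(-1) + q(-4))*Y = ((2 + 2*(-1)²) + 1)*(-I*√5/8) = ((2 + 2*1) + 1)*(-I*√5/8) = ((2 + 2) + 1)*(-I*√5/8) = (4 + 1)*(-I*√5/8) = 5*(-I*√5/8) = -5*I*√5/8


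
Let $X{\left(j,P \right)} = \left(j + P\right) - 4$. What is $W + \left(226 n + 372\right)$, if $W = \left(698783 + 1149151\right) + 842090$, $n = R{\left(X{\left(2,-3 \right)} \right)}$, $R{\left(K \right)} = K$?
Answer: $2689266$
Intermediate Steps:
$X{\left(j,P \right)} = -4 + P + j$ ($X{\left(j,P \right)} = \left(P + j\right) - 4 = -4 + P + j$)
$n = -5$ ($n = -4 - 3 + 2 = -5$)
$W = 2690024$ ($W = 1847934 + 842090 = 2690024$)
$W + \left(226 n + 372\right) = 2690024 + \left(226 \left(-5\right) + 372\right) = 2690024 + \left(-1130 + 372\right) = 2690024 - 758 = 2689266$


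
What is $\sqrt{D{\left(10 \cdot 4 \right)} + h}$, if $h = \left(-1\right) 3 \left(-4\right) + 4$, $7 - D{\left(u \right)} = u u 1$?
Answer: $i \sqrt{1577} \approx 39.711 i$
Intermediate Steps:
$D{\left(u \right)} = 7 - u^{2}$ ($D{\left(u \right)} = 7 - u u 1 = 7 - u^{2} \cdot 1 = 7 - u^{2}$)
$h = 16$ ($h = \left(-3\right) \left(-4\right) + 4 = 12 + 4 = 16$)
$\sqrt{D{\left(10 \cdot 4 \right)} + h} = \sqrt{\left(7 - \left(10 \cdot 4\right)^{2}\right) + 16} = \sqrt{\left(7 - 40^{2}\right) + 16} = \sqrt{\left(7 - 1600\right) + 16} = \sqrt{-1593 + 16} = \sqrt{-1577} = i \sqrt{1577}$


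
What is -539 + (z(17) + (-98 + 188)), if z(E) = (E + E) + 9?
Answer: -406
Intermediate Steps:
z(E) = 9 + 2*E (z(E) = 2*E + 9 = 9 + 2*E)
-539 + (z(17) + (-98 + 188)) = -539 + ((9 + 2*17) + (-98 + 188)) = -539 + ((9 + 34) + 90) = -539 + (43 + 90) = -539 + 133 = -406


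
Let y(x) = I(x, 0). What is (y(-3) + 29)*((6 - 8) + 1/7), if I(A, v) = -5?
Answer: -312/7 ≈ -44.571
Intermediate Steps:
y(x) = -5
(y(-3) + 29)*((6 - 8) + 1/7) = (-5 + 29)*((6 - 8) + 1/7) = 24*(-2 + 1/7) = 24*(-13/7) = -312/7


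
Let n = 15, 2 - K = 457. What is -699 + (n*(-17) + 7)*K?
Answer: 112141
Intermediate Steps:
K = -455 (K = 2 - 1*457 = 2 - 457 = -455)
-699 + (n*(-17) + 7)*K = -699 + (15*(-17) + 7)*(-455) = -699 + (-255 + 7)*(-455) = -699 - 248*(-455) = -699 + 112840 = 112141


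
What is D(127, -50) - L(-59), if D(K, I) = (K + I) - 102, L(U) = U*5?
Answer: 270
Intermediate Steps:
L(U) = 5*U
D(K, I) = -102 + I + K (D(K, I) = (I + K) - 102 = -102 + I + K)
D(127, -50) - L(-59) = (-102 - 50 + 127) - 5*(-59) = -25 - 1*(-295) = -25 + 295 = 270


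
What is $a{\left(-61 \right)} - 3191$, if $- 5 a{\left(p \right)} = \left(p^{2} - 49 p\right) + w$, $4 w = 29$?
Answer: $- \frac{90689}{20} \approx -4534.5$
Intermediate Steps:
$w = \frac{29}{4}$ ($w = \frac{1}{4} \cdot 29 = \frac{29}{4} \approx 7.25$)
$a{\left(p \right)} = - \frac{29}{20} - \frac{p^{2}}{5} + \frac{49 p}{5}$ ($a{\left(p \right)} = - \frac{\left(p^{2} - 49 p\right) + \frac{29}{4}}{5} = - \frac{\frac{29}{4} + p^{2} - 49 p}{5} = - \frac{29}{20} - \frac{p^{2}}{5} + \frac{49 p}{5}$)
$a{\left(-61 \right)} - 3191 = \left(- \frac{29}{20} - \frac{\left(-61\right)^{2}}{5} + \frac{49}{5} \left(-61\right)\right) - 3191 = \left(- \frac{29}{20} - \frac{3721}{5} - \frac{2989}{5}\right) - 3191 = - \frac{26869}{20} - 3191 = - \frac{90689}{20}$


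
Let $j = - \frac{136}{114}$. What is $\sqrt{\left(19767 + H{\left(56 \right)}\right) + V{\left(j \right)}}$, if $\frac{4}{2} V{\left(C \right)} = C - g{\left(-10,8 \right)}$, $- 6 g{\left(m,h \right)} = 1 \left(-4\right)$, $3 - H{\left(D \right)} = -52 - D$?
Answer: $\frac{\sqrt{64580601}}{57} \approx 140.99$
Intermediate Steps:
$H{\left(D \right)} = 55 + D$ ($H{\left(D \right)} = 3 - \left(-52 - D\right) = 3 + \left(52 + D\right) = 55 + D$)
$g{\left(m,h \right)} = \frac{2}{3}$ ($g{\left(m,h \right)} = - \frac{1 \left(-4\right)}{6} = \left(- \frac{1}{6}\right) \left(-4\right) = \frac{2}{3}$)
$j = - \frac{68}{57}$ ($j = \left(-136\right) \frac{1}{114} = - \frac{68}{57} \approx -1.193$)
$V{\left(C \right)} = - \frac{1}{3} + \frac{C}{2}$ ($V{\left(C \right)} = \frac{C - \frac{2}{3}}{2} = \frac{- \frac{2}{3} + C}{2} = - \frac{1}{3} + \frac{C}{2}$)
$\sqrt{\left(19767 + H{\left(56 \right)}\right) + V{\left(j \right)}} = \sqrt{\left(19767 + \left(55 + 56\right)\right) + \left(- \frac{1}{3} + \frac{1}{2} \left(- \frac{68}{57}\right)\right)} = \sqrt{\left(19767 + 111\right) - \frac{53}{57}} = \sqrt{19878 - \frac{53}{57}} = \sqrt{\frac{1132993}{57}} = \frac{\sqrt{64580601}}{57}$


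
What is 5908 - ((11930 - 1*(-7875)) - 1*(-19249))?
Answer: -33146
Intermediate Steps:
5908 - ((11930 - 1*(-7875)) - 1*(-19249)) = 5908 - ((11930 + 7875) + 19249) = 5908 - (19805 + 19249) = 5908 - 1*39054 = 5908 - 39054 = -33146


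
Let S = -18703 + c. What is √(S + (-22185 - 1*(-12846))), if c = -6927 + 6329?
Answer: 4*I*√1790 ≈ 169.23*I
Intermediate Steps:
c = -598
S = -19301 (S = -18703 - 598 = -19301)
√(S + (-22185 - 1*(-12846))) = √(-19301 + (-22185 - 1*(-12846))) = √(-19301 + (-22185 + 12846)) = √(-19301 - 9339) = √(-28640) = 4*I*√1790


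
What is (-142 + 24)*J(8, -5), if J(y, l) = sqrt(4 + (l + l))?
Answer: -118*I*sqrt(6) ≈ -289.04*I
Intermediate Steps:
J(y, l) = sqrt(4 + 2*l)
(-142 + 24)*J(8, -5) = (-142 + 24)*sqrt(4 + 2*(-5)) = -118*sqrt(4 - 10) = -118*I*sqrt(6)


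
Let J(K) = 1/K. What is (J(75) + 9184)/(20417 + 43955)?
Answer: 688801/4827900 ≈ 0.14267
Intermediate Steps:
J(K) = 1/K
(J(75) + 9184)/(20417 + 43955) = (1/75 + 9184)/(20417 + 43955) = (1/75 + 9184)/64372 = (688801/75)*(1/64372) = 688801/4827900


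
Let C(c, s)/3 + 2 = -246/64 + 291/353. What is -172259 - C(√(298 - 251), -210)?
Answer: -1945667567/11296 ≈ -1.7224e+5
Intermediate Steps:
C(c, s) = -170097/11296 (C(c, s) = -6 + 3*(-246/64 + 291/353) = -6 + 3*(-246*1/64 + 291*(1/353)) = -6 + 3*(-123/32 + 291/353) = -6 + 3*(-34107/11296) = -6 - 102321/11296 = -170097/11296)
-172259 - C(√(298 - 251), -210) = -172259 - 1*(-170097/11296) = -172259 + 170097/11296 = -1945667567/11296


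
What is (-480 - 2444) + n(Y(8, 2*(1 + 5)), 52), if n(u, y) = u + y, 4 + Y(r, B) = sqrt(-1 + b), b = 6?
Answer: -2876 + sqrt(5) ≈ -2873.8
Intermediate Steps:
Y(r, B) = -4 + sqrt(5) (Y(r, B) = -4 + sqrt(-1 + 6) = -4 + sqrt(5))
(-480 - 2444) + n(Y(8, 2*(1 + 5)), 52) = (-480 - 2444) + ((-4 + sqrt(5)) + 52) = -2924 + (48 + sqrt(5)) = -2876 + sqrt(5)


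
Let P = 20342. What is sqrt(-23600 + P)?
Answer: 3*I*sqrt(362) ≈ 57.079*I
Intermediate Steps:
sqrt(-23600 + P) = sqrt(-23600 + 20342) = sqrt(-3258) = 3*I*sqrt(362)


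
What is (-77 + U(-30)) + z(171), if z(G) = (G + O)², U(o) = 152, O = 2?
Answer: 30004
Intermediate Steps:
z(G) = (2 + G)² (z(G) = (G + 2)² = (2 + G)²)
(-77 + U(-30)) + z(171) = (-77 + 152) + (2 + 171)² = 75 + 173² = 75 + 29929 = 30004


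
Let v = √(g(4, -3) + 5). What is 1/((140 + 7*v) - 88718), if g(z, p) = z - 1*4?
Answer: -12654/1120865977 - √5/1120865977 ≈ -1.1291e-5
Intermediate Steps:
g(z, p) = -4 + z (g(z, p) = z - 4 = -4 + z)
v = √5 (v = √((-4 + 4) + 5) = √(0 + 5) = √5 ≈ 2.2361)
1/((140 + 7*v) - 88718) = 1/((140 + 7*√5) - 88718) = 1/(-88578 + 7*√5)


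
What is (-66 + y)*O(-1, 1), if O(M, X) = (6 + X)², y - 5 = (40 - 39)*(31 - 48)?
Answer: -3822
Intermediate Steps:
y = -12 (y = 5 + (40 - 39)*(31 - 48) = 5 + 1*(-17) = 5 - 17 = -12)
(-66 + y)*O(-1, 1) = (-66 - 12)*(6 + 1)² = -78*7² = -78*49 = -3822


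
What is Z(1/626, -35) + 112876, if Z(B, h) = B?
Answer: 70660377/626 ≈ 1.1288e+5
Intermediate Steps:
Z(1/626, -35) + 112876 = 1/626 + 112876 = 70660377/626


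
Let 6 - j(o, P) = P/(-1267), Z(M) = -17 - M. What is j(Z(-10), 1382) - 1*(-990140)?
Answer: 1254516364/1267 ≈ 9.9015e+5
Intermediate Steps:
j(o, P) = 6 + P/1267 (j(o, P) = 6 - P/(-1267) = 6 - P*(-1)/1267 = 6 - (-1)*P/1267 = 6 + P/1267)
j(Z(-10), 1382) - 1*(-990140) = (6 + (1/1267)*1382) - 1*(-990140) = (6 + 1382/1267) + 990140 = 8984/1267 + 990140 = 1254516364/1267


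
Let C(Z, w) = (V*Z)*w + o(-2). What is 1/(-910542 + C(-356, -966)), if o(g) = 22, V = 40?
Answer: 1/12845320 ≈ 7.7849e-8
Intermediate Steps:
C(Z, w) = 22 + 40*Z*w (C(Z, w) = (40*Z)*w + 22 = 40*Z*w + 22 = 22 + 40*Z*w)
1/(-910542 + C(-356, -966)) = 1/(-910542 + (22 + 40*(-356)*(-966))) = 1/(-910542 + (22 + 13755840)) = 1/(-910542 + 13755862) = 1/12845320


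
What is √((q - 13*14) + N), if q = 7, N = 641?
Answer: √466 ≈ 21.587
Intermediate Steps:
√((q - 13*14) + N) = √((7 - 13*14) + 641) = √((7 - 182) + 641) = √(-175 + 641) = √466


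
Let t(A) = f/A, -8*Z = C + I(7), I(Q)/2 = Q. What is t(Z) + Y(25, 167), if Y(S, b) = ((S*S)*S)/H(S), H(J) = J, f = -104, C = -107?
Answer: 57293/93 ≈ 616.05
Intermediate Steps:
I(Q) = 2*Q
Z = 93/8 (Z = -(-107 + 2*7)/8 = -(-107 + 14)/8 = -⅛*(-93) = 93/8 ≈ 11.625)
t(A) = -104/A
Y(S, b) = S² (Y(S, b) = ((S*S)*S)/S = (S²*S)/S = S³/S = S²)
t(Z) + Y(25, 167) = -104/93/8 + 25² = -104*8/93 + 625 = -832/93 + 625 = 57293/93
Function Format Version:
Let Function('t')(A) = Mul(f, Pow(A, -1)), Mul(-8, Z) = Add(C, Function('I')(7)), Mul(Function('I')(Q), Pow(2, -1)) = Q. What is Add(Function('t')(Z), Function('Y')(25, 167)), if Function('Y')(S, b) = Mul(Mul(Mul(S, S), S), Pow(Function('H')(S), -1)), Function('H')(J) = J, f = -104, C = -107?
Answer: Rational(57293, 93) ≈ 616.05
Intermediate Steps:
Function('I')(Q) = Mul(2, Q)
Z = Rational(93, 8) (Z = Mul(Rational(-1, 8), Add(-107, Mul(2, 7))) = Mul(Rational(-1, 8), Add(-107, 14)) = Mul(Rational(-1, 8), -93) = Rational(93, 8) ≈ 11.625)
Function('t')(A) = Mul(-104, Pow(A, -1))
Function('Y')(S, b) = Pow(S, 2) (Function('Y')(S, b) = Mul(Mul(Mul(S, S), S), Pow(S, -1)) = Mul(Mul(Pow(S, 2), S), Pow(S, -1)) = Mul(Pow(S, 3), Pow(S, -1)) = Pow(S, 2))
Add(Function('t')(Z), Function('Y')(25, 167)) = Add(Mul(-104, Pow(Rational(93, 8), -1)), Pow(25, 2)) = Add(Mul(-104, Rational(8, 93)), 625) = Add(Rational(-832, 93), 625) = Rational(57293, 93)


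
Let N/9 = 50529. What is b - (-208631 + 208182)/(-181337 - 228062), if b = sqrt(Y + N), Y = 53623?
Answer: -449/409399 + 4*sqrt(31774) ≈ 713.01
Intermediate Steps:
N = 454761 (N = 9*50529 = 454761)
b = 4*sqrt(31774) (b = sqrt(53623 + 454761) = sqrt(508384) = 4*sqrt(31774) ≈ 713.01)
b - (-208631 + 208182)/(-181337 - 228062) = 4*sqrt(31774) - (-208631 + 208182)/(-181337 - 228062) = 4*sqrt(31774) - (-449)/(-409399) = 4*sqrt(31774) - (-449)*(-1)/409399 = 4*sqrt(31774) - 1*449/409399 = 4*sqrt(31774) - 449/409399 = -449/409399 + 4*sqrt(31774)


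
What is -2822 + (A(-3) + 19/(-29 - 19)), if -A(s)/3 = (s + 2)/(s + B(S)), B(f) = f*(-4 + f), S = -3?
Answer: -135467/48 ≈ -2822.2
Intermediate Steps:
A(s) = -3*(2 + s)/(21 + s) (A(s) = -3*(s + 2)/(s - 3*(-4 - 3)) = -3*(2 + s)/(s - 3*(-7)) = -3*(2 + s)/(s + 21) = -3*(2 + s)/(21 + s))
-2822 + (A(-3) + 19/(-29 - 19)) = -2822 + (3*(-2 - 1*(-3))/(21 - 3) + 19/(-29 - 19)) = -2822 + (3*(-2 + 3)/18 + 19/(-48)) = -2822 + (3*(1/18)*1 - 1/48*19) = -2822 + (⅙ - 19/48) = -2822 - 11/48 = -135467/48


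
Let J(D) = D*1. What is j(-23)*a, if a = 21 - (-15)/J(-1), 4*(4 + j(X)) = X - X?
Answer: -24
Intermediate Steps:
j(X) = -4 (j(X) = -4 + (X - X)/4 = -4 + (¼)*0 = -4 + 0 = -4)
J(D) = D
a = 6 (a = 21 - (-15)/(-1) = 21 - (-15)*(-1) = 21 - 1*15 = 21 - 15 = 6)
j(-23)*a = -4*6 = -24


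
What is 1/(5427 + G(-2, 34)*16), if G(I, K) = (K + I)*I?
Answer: 1/4403 ≈ 0.00022712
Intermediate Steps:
G(I, K) = I*(I + K) (G(I, K) = (I + K)*I = I*(I + K))
1/(5427 + G(-2, 34)*16) = 1/(5427 - 2*(-2 + 34)*16) = 1/(5427 - 2*32*16) = 1/(5427 - 64*16) = 1/(5427 - 1024) = 1/4403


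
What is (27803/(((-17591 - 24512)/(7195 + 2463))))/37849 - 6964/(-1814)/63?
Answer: -1399259469040/13008201276861 ≈ -0.10757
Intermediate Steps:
(27803/(((-17591 - 24512)/(7195 + 2463))))/37849 - 6964/(-1814)/63 = (27803/((-42103/9658)))*(1/37849) - 6964*(-1/1814)*(1/63) = (27803/((-42103*1/9658)))*(1/37849) + (3482/907)*(1/63) = (27803/(-42103/9658))*(1/37849) + 3482/57141 = (27803*(-9658/42103))*(1/37849) + 3482/57141 = -268521374/42103*1/37849 + 3482/57141 = -268521374/1593556447 + 3482/57141 = -1399259469040/13008201276861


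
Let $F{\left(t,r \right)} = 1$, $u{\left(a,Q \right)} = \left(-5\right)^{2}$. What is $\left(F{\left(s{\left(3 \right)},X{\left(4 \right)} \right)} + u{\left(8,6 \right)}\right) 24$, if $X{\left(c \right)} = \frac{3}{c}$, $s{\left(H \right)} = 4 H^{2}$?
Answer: $624$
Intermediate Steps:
$u{\left(a,Q \right)} = 25$
$\left(F{\left(s{\left(3 \right)},X{\left(4 \right)} \right)} + u{\left(8,6 \right)}\right) 24 = \left(1 + 25\right) 24 = 26 \cdot 24 = 624$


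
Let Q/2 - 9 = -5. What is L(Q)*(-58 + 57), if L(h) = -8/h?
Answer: 1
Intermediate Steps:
Q = 8 (Q = 18 + 2*(-5) = 18 - 10 = 8)
L(Q)*(-58 + 57) = (-8/8)*(-58 + 57) = -8*1/8*(-1) = -1*(-1) = 1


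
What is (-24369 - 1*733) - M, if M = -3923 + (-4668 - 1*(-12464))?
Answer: -28975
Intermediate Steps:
M = 3873 (M = -3923 + (-4668 + 12464) = -3923 + 7796 = 3873)
(-24369 - 1*733) - M = (-24369 - 1*733) - 1*3873 = (-24369 - 733) - 3873 = -25102 - 3873 = -28975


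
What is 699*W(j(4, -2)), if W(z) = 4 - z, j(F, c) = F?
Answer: 0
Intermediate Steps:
699*W(j(4, -2)) = 699*(4 - 1*4) = 699*(4 - 4) = 699*0 = 0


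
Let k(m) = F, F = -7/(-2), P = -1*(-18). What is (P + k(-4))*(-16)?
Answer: -344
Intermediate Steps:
P = 18
F = 7/2 (F = -7*(-1/2) = 7/2 ≈ 3.5000)
k(m) = 7/2
(P + k(-4))*(-16) = (18 + 7/2)*(-16) = (43/2)*(-16) = -344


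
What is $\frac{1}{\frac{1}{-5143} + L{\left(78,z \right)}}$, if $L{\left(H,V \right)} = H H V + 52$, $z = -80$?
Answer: $- \frac{5143}{2502933525} \approx -2.0548 \cdot 10^{-6}$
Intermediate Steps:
$L{\left(H,V \right)} = 52 + V H^{2}$ ($L{\left(H,V \right)} = H^{2} V + 52 = V H^{2} + 52 = 52 + V H^{2}$)
$\frac{1}{\frac{1}{-5143} + L{\left(78,z \right)}} = \frac{1}{\frac{1}{-5143} + \left(52 - 80 \cdot 78^{2}\right)} = \frac{1}{- \frac{1}{5143} + \left(52 - 486720\right)} = \frac{1}{- \frac{1}{5143} - 486668} = \frac{1}{- \frac{2502933525}{5143}} = - \frac{5143}{2502933525}$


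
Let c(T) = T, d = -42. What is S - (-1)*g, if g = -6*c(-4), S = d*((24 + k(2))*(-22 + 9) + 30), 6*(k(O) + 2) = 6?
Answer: 11322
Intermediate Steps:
k(O) = -1 (k(O) = -2 + (1/6)*6 = -2 + 1 = -1)
S = 11298 (S = -42*((24 - 1)*(-22 + 9) + 30) = -42*(23*(-13) + 30) = -42*(-299 + 30) = -42*(-269) = 11298)
g = 24 (g = -6*(-4) = 24)
S - (-1)*g = 11298 - (-1)*24 = 11298 - 1*(-24) = 11298 + 24 = 11322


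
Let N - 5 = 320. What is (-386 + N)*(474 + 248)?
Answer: -44042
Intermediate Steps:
N = 325 (N = 5 + 320 = 325)
(-386 + N)*(474 + 248) = (-386 + 325)*(474 + 248) = -61*722 = -44042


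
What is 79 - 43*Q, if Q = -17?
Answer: 810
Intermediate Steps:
79 - 43*Q = 79 - 43*(-17) = 79 + 731 = 810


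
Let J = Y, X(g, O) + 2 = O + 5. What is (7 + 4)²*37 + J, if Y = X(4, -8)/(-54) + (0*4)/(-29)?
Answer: 241763/54 ≈ 4477.1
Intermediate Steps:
X(g, O) = 3 + O (X(g, O) = -2 + (O + 5) = -2 + (5 + O) = 3 + O)
Y = 5/54 (Y = (3 - 8)/(-54) + (0*4)/(-29) = -5*(-1/54) + 0*(-1/29) = 5/54 + 0 = 5/54 ≈ 0.092593)
J = 5/54 ≈ 0.092593
(7 + 4)²*37 + J = (7 + 4)²*37 + 5/54 = 11²*37 + 5/54 = 121*37 + 5/54 = 4477 + 5/54 = 241763/54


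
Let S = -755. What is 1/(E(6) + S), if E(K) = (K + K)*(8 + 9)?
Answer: -1/551 ≈ -0.0018149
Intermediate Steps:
E(K) = 34*K (E(K) = (2*K)*17 = 34*K)
1/(E(6) + S) = 1/(34*6 - 755) = 1/(204 - 755) = 1/(-551) = -1/551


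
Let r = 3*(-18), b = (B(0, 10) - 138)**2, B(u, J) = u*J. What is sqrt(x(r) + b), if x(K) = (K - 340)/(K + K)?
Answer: sqrt(6171438)/18 ≈ 138.01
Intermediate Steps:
B(u, J) = J*u
b = 19044 (b = (10*0 - 138)**2 = (0 - 138)**2 = (-138)**2 = 19044)
r = -54
x(K) = (-340 + K)/(2*K) (x(K) = (-340 + K)/((2*K)) = (-340 + K)*(1/(2*K)) = (-340 + K)/(2*K))
sqrt(x(r) + b) = sqrt((1/2)*(-340 - 54)/(-54) + 19044) = sqrt((1/2)*(-1/54)*(-394) + 19044) = sqrt(197/54 + 19044) = sqrt(1028573/54) = sqrt(6171438)/18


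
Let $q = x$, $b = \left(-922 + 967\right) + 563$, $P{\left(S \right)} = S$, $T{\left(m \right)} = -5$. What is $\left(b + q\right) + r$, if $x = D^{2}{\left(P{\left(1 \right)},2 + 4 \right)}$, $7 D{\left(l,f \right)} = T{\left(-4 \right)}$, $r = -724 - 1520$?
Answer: $- \frac{80139}{49} \approx -1635.5$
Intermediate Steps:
$b = 608$ ($b = 45 + 563 = 608$)
$r = -2244$
$D{\left(l,f \right)} = - \frac{5}{7}$ ($D{\left(l,f \right)} = \frac{1}{7} \left(-5\right) = - \frac{5}{7}$)
$x = \frac{25}{49}$ ($x = \left(- \frac{5}{7}\right)^{2} = \frac{25}{49} \approx 0.5102$)
$q = \frac{25}{49} \approx 0.5102$
$\left(b + q\right) + r = \left(608 + \frac{25}{49}\right) - 2244 = \frac{29817}{49} - 2244 = - \frac{80139}{49}$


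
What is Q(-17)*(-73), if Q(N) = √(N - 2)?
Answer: -73*I*√19 ≈ -318.2*I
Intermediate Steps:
Q(N) = √(-2 + N)
Q(-17)*(-73) = √(-2 - 17)*(-73) = √(-19)*(-73) = (I*√19)*(-73) = -73*I*√19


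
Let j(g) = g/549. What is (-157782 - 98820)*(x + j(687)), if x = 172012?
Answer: -2692475603950/61 ≈ -4.4139e+10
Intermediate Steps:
j(g) = g/549 (j(g) = g*(1/549) = g/549)
(-157782 - 98820)*(x + j(687)) = (-157782 - 98820)*(172012 + (1/549)*687) = -256602*(172012 + 229/183) = -256602*31478425/183 = -2692475603950/61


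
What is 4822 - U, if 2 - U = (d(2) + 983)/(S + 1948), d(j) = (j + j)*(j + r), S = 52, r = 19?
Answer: 9641067/2000 ≈ 4820.5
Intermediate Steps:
d(j) = 2*j*(19 + j) (d(j) = (j + j)*(j + 19) = (2*j)*(19 + j) = 2*j*(19 + j))
U = 2933/2000 (U = 2 - (2*2*(19 + 2) + 983)/(52 + 1948) = 2 - (2*2*21 + 983)/2000 = 2 - (84 + 983)/2000 = 2 - 1067/2000 = 2933/2000 ≈ 1.4665)
4822 - U = 4822 - 1*2933/2000 = 4822 - 2933/2000 = 9641067/2000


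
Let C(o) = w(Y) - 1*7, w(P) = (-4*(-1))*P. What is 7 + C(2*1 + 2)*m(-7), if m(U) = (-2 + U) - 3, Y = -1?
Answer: 139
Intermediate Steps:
w(P) = 4*P
m(U) = -5 + U
C(o) = -11 (C(o) = 4*(-1) - 1*7 = -4 - 7 = -11)
7 + C(2*1 + 2)*m(-7) = 7 - 11*(-5 - 7) = 7 - 11*(-12) = 7 + 132 = 139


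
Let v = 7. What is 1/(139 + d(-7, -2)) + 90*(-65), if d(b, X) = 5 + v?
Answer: -883349/151 ≈ -5850.0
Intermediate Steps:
d(b, X) = 12 (d(b, X) = 5 + 7 = 12)
1/(139 + d(-7, -2)) + 90*(-65) = 1/(139 + 12) + 90*(-65) = 1/151 - 5850 = -883349/151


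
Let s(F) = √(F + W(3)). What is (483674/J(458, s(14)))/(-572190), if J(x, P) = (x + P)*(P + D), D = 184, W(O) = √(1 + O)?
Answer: -241837/24849067320 ≈ -9.7322e-6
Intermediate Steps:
s(F) = √(2 + F) (s(F) = √(F + √(1 + 3)) = √(F + √4) = √(F + 2) = √(2 + F))
J(x, P) = (184 + P)*(P + x) (J(x, P) = (x + P)*(P + 184) = (P + x)*(184 + P) = (184 + P)*(P + x))
(483674/J(458, s(14)))/(-572190) = (483674/((√(2 + 14))² + 184*√(2 + 14) + 184*458 + √(2 + 14)*458))/(-572190) = (483674/((√16)² + 184*√16 + 84272 + √16*458))*(-1/572190) = (483674/(4² + 184*4 + 84272 + 4*458))*(-1/572190) = (483674/(16 + 736 + 84272 + 1832))*(-1/572190) = (483674/86856)*(-1/572190) = (483674*(1/86856))*(-1/572190) = (241837/43428)*(-1/572190) = -241837/24849067320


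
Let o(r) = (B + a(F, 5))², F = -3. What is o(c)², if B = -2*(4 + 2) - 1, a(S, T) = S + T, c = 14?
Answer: 14641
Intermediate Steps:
B = -13 (B = -2*6 - 1 = -12 - 1 = -13)
o(r) = 121 (o(r) = (-13 + (-3 + 5))² = (-13 + 2)² = (-11)² = 121)
o(c)² = 121² = 14641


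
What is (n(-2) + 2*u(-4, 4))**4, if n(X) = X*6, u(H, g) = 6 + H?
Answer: 4096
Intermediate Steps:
n(X) = 6*X
(n(-2) + 2*u(-4, 4))**4 = (6*(-2) + 2*(6 - 4))**4 = (-12 + 2*2)**4 = (-12 + 4)**4 = (-8)**4 = 4096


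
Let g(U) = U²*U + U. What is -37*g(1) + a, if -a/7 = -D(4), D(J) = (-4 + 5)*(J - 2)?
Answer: -60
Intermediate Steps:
D(J) = -2 + J (D(J) = 1*(-2 + J) = -2 + J)
a = 14 (a = -(-7)*(-2 + 4) = -(-7)*2 = -7*(-2) = 14)
g(U) = U + U³ (g(U) = U³ + U = U + U³)
-37*g(1) + a = -37*(1 + 1³) + 14 = -37*(1 + 1) + 14 = -37*2 + 14 = -74 + 14 = -60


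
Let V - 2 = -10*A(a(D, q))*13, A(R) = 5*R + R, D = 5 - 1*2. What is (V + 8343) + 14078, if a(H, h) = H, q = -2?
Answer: 20083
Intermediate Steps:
D = 3 (D = 5 - 2 = 3)
A(R) = 6*R
V = -2338 (V = 2 - 60*3*13 = 2 - 10*18*13 = 2 - 180*13 = 2 - 2340 = -2338)
(V + 8343) + 14078 = (-2338 + 8343) + 14078 = 6005 + 14078 = 20083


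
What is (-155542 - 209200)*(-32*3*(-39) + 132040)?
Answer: -49526127728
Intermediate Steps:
(-155542 - 209200)*(-32*3*(-39) + 132040) = -364742*(-96*(-39) + 132040) = -364742*(3744 + 132040) = -364742*135784 = -49526127728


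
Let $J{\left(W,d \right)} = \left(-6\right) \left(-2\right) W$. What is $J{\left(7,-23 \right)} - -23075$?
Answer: $23159$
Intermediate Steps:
$J{\left(W,d \right)} = 12 W$
$J{\left(7,-23 \right)} - -23075 = 12 \cdot 7 - -23075 = 84 + 23075 = 23159$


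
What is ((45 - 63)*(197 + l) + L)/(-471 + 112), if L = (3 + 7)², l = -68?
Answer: 2222/359 ≈ 6.1894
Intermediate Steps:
L = 100 (L = 10² = 100)
((45 - 63)*(197 + l) + L)/(-471 + 112) = ((45 - 63)*(197 - 68) + 100)/(-471 + 112) = (-18*129 + 100)/(-359) = (-2322 + 100)*(-1/359) = -2222*(-1/359) = 2222/359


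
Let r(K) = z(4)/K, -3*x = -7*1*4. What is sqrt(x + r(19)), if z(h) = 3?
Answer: sqrt(30837)/57 ≈ 3.0808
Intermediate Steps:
x = 28/3 (x = -(-7*1)*4/3 = -(-7)*4/3 = -1/3*(-28) = 28/3 ≈ 9.3333)
r(K) = 3/K
sqrt(x + r(19)) = sqrt(28/3 + 3/19) = sqrt(541/57) = sqrt(30837)/57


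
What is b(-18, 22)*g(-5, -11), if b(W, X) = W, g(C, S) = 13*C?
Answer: 1170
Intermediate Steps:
b(-18, 22)*g(-5, -11) = -234*(-5) = -18*(-65) = 1170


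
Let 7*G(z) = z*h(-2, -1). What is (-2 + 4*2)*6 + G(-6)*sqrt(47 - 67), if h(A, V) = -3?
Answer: 36 + 36*I*sqrt(5)/7 ≈ 36.0 + 11.5*I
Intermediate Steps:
G(z) = -3*z/7 (G(z) = (z*(-3))/7 = (-3*z)/7 = -3*z/7)
(-2 + 4*2)*6 + G(-6)*sqrt(47 - 67) = (-2 + 4*2)*6 + (-3/7*(-6))*sqrt(47 - 67) = (-2 + 8)*6 + 18*sqrt(-20)/7 = 6*6 + 18*(2*I*sqrt(5))/7 = 36 + 36*I*sqrt(5)/7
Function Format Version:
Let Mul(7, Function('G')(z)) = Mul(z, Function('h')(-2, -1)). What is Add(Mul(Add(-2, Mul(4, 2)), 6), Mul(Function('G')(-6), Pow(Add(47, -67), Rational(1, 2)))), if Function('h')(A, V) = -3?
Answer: Add(36, Mul(Rational(36, 7), I, Pow(5, Rational(1, 2)))) ≈ Add(36.000, Mul(11.500, I))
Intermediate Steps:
Function('G')(z) = Mul(Rational(-3, 7), z) (Function('G')(z) = Mul(Rational(1, 7), Mul(z, -3)) = Mul(Rational(1, 7), Mul(-3, z)) = Mul(Rational(-3, 7), z))
Add(Mul(Add(-2, Mul(4, 2)), 6), Mul(Function('G')(-6), Pow(Add(47, -67), Rational(1, 2)))) = Add(Mul(Add(-2, Mul(4, 2)), 6), Mul(Mul(Rational(-3, 7), -6), Pow(Add(47, -67), Rational(1, 2)))) = Add(Mul(Add(-2, 8), 6), Mul(Rational(18, 7), Pow(-20, Rational(1, 2)))) = Add(Mul(6, 6), Mul(Rational(18, 7), Mul(2, I, Pow(5, Rational(1, 2))))) = Add(36, Mul(Rational(36, 7), I, Pow(5, Rational(1, 2))))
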